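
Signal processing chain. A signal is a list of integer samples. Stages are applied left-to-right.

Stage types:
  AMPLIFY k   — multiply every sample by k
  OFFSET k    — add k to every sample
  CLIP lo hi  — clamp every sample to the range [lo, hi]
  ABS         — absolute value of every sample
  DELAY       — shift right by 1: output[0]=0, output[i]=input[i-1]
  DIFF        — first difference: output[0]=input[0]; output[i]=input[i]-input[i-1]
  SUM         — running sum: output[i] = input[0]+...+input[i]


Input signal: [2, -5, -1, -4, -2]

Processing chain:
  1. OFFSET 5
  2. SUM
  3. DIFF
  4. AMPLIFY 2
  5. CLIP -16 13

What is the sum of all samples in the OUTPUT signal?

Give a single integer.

Input: [2, -5, -1, -4, -2]
Stage 1 (OFFSET 5): 2+5=7, -5+5=0, -1+5=4, -4+5=1, -2+5=3 -> [7, 0, 4, 1, 3]
Stage 2 (SUM): sum[0..0]=7, sum[0..1]=7, sum[0..2]=11, sum[0..3]=12, sum[0..4]=15 -> [7, 7, 11, 12, 15]
Stage 3 (DIFF): s[0]=7, 7-7=0, 11-7=4, 12-11=1, 15-12=3 -> [7, 0, 4, 1, 3]
Stage 4 (AMPLIFY 2): 7*2=14, 0*2=0, 4*2=8, 1*2=2, 3*2=6 -> [14, 0, 8, 2, 6]
Stage 5 (CLIP -16 13): clip(14,-16,13)=13, clip(0,-16,13)=0, clip(8,-16,13)=8, clip(2,-16,13)=2, clip(6,-16,13)=6 -> [13, 0, 8, 2, 6]
Output sum: 29

Answer: 29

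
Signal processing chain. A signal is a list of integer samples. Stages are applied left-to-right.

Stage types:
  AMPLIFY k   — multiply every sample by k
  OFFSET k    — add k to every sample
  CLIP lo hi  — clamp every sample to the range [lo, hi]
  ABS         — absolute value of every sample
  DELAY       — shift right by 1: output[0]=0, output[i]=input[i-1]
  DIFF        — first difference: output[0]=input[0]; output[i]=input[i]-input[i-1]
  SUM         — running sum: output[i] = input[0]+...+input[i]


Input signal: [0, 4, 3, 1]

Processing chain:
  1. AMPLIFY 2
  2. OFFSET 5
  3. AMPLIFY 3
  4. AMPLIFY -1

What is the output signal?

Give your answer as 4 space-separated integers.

Input: [0, 4, 3, 1]
Stage 1 (AMPLIFY 2): 0*2=0, 4*2=8, 3*2=6, 1*2=2 -> [0, 8, 6, 2]
Stage 2 (OFFSET 5): 0+5=5, 8+5=13, 6+5=11, 2+5=7 -> [5, 13, 11, 7]
Stage 3 (AMPLIFY 3): 5*3=15, 13*3=39, 11*3=33, 7*3=21 -> [15, 39, 33, 21]
Stage 4 (AMPLIFY -1): 15*-1=-15, 39*-1=-39, 33*-1=-33, 21*-1=-21 -> [-15, -39, -33, -21]

Answer: -15 -39 -33 -21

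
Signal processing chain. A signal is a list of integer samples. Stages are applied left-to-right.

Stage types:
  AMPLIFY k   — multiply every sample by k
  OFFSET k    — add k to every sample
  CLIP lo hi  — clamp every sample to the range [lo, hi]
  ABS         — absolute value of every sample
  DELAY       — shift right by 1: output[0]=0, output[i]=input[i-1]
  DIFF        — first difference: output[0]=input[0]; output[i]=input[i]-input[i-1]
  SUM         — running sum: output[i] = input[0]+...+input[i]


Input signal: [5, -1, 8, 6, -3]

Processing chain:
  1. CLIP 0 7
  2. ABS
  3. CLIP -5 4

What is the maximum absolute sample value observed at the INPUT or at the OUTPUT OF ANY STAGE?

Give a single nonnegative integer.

Input: [5, -1, 8, 6, -3] (max |s|=8)
Stage 1 (CLIP 0 7): clip(5,0,7)=5, clip(-1,0,7)=0, clip(8,0,7)=7, clip(6,0,7)=6, clip(-3,0,7)=0 -> [5, 0, 7, 6, 0] (max |s|=7)
Stage 2 (ABS): |5|=5, |0|=0, |7|=7, |6|=6, |0|=0 -> [5, 0, 7, 6, 0] (max |s|=7)
Stage 3 (CLIP -5 4): clip(5,-5,4)=4, clip(0,-5,4)=0, clip(7,-5,4)=4, clip(6,-5,4)=4, clip(0,-5,4)=0 -> [4, 0, 4, 4, 0] (max |s|=4)
Overall max amplitude: 8

Answer: 8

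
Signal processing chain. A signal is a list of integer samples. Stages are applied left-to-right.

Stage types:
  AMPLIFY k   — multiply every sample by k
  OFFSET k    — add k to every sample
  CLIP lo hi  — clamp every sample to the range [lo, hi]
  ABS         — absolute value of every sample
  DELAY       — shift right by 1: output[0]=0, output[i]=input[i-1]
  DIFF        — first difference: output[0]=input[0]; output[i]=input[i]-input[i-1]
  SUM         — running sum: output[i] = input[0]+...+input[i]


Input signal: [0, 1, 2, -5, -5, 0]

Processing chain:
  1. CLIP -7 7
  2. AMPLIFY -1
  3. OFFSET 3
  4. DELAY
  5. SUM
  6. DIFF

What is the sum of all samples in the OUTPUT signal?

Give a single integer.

Input: [0, 1, 2, -5, -5, 0]
Stage 1 (CLIP -7 7): clip(0,-7,7)=0, clip(1,-7,7)=1, clip(2,-7,7)=2, clip(-5,-7,7)=-5, clip(-5,-7,7)=-5, clip(0,-7,7)=0 -> [0, 1, 2, -5, -5, 0]
Stage 2 (AMPLIFY -1): 0*-1=0, 1*-1=-1, 2*-1=-2, -5*-1=5, -5*-1=5, 0*-1=0 -> [0, -1, -2, 5, 5, 0]
Stage 3 (OFFSET 3): 0+3=3, -1+3=2, -2+3=1, 5+3=8, 5+3=8, 0+3=3 -> [3, 2, 1, 8, 8, 3]
Stage 4 (DELAY): [0, 3, 2, 1, 8, 8] = [0, 3, 2, 1, 8, 8] -> [0, 3, 2, 1, 8, 8]
Stage 5 (SUM): sum[0..0]=0, sum[0..1]=3, sum[0..2]=5, sum[0..3]=6, sum[0..4]=14, sum[0..5]=22 -> [0, 3, 5, 6, 14, 22]
Stage 6 (DIFF): s[0]=0, 3-0=3, 5-3=2, 6-5=1, 14-6=8, 22-14=8 -> [0, 3, 2, 1, 8, 8]
Output sum: 22

Answer: 22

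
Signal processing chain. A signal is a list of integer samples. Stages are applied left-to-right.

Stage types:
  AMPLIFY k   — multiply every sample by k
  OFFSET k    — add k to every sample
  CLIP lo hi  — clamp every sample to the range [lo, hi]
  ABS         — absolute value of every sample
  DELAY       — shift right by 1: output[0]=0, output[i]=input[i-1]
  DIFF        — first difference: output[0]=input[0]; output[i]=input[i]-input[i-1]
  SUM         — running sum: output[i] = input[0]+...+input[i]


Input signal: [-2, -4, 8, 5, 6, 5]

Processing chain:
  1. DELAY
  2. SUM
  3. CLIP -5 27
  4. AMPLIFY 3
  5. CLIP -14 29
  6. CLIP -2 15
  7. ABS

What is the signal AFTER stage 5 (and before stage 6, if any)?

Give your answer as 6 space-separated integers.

Input: [-2, -4, 8, 5, 6, 5]
Stage 1 (DELAY): [0, -2, -4, 8, 5, 6] = [0, -2, -4, 8, 5, 6] -> [0, -2, -4, 8, 5, 6]
Stage 2 (SUM): sum[0..0]=0, sum[0..1]=-2, sum[0..2]=-6, sum[0..3]=2, sum[0..4]=7, sum[0..5]=13 -> [0, -2, -6, 2, 7, 13]
Stage 3 (CLIP -5 27): clip(0,-5,27)=0, clip(-2,-5,27)=-2, clip(-6,-5,27)=-5, clip(2,-5,27)=2, clip(7,-5,27)=7, clip(13,-5,27)=13 -> [0, -2, -5, 2, 7, 13]
Stage 4 (AMPLIFY 3): 0*3=0, -2*3=-6, -5*3=-15, 2*3=6, 7*3=21, 13*3=39 -> [0, -6, -15, 6, 21, 39]
Stage 5 (CLIP -14 29): clip(0,-14,29)=0, clip(-6,-14,29)=-6, clip(-15,-14,29)=-14, clip(6,-14,29)=6, clip(21,-14,29)=21, clip(39,-14,29)=29 -> [0, -6, -14, 6, 21, 29]

Answer: 0 -6 -14 6 21 29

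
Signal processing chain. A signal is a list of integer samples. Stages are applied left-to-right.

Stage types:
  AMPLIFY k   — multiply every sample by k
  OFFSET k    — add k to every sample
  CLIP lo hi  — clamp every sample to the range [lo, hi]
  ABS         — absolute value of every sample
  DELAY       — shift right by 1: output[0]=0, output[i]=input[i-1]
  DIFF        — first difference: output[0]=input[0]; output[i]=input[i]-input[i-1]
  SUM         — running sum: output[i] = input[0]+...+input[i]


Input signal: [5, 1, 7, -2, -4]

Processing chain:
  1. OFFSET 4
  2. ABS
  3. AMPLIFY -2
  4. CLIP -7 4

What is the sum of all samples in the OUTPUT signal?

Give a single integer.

Answer: -25

Derivation:
Input: [5, 1, 7, -2, -4]
Stage 1 (OFFSET 4): 5+4=9, 1+4=5, 7+4=11, -2+4=2, -4+4=0 -> [9, 5, 11, 2, 0]
Stage 2 (ABS): |9|=9, |5|=5, |11|=11, |2|=2, |0|=0 -> [9, 5, 11, 2, 0]
Stage 3 (AMPLIFY -2): 9*-2=-18, 5*-2=-10, 11*-2=-22, 2*-2=-4, 0*-2=0 -> [-18, -10, -22, -4, 0]
Stage 4 (CLIP -7 4): clip(-18,-7,4)=-7, clip(-10,-7,4)=-7, clip(-22,-7,4)=-7, clip(-4,-7,4)=-4, clip(0,-7,4)=0 -> [-7, -7, -7, -4, 0]
Output sum: -25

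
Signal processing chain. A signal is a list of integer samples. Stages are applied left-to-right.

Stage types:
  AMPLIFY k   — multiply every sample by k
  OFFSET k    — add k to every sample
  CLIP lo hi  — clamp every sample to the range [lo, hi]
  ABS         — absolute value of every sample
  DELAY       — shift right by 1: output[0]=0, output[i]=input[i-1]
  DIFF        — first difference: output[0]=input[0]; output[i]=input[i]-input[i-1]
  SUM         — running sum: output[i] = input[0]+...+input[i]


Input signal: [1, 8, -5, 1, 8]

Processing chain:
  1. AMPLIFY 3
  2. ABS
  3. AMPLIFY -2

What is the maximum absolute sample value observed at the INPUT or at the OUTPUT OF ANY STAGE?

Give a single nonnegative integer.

Answer: 48

Derivation:
Input: [1, 8, -5, 1, 8] (max |s|=8)
Stage 1 (AMPLIFY 3): 1*3=3, 8*3=24, -5*3=-15, 1*3=3, 8*3=24 -> [3, 24, -15, 3, 24] (max |s|=24)
Stage 2 (ABS): |3|=3, |24|=24, |-15|=15, |3|=3, |24|=24 -> [3, 24, 15, 3, 24] (max |s|=24)
Stage 3 (AMPLIFY -2): 3*-2=-6, 24*-2=-48, 15*-2=-30, 3*-2=-6, 24*-2=-48 -> [-6, -48, -30, -6, -48] (max |s|=48)
Overall max amplitude: 48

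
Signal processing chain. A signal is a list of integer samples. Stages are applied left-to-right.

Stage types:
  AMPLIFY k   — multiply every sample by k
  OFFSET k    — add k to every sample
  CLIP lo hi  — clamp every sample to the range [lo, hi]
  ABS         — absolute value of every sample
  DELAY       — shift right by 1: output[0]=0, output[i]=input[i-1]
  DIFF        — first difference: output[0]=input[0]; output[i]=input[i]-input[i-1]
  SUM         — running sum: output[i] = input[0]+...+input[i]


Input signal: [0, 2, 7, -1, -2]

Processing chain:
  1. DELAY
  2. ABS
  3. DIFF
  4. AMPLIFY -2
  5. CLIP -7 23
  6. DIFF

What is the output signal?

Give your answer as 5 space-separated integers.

Input: [0, 2, 7, -1, -2]
Stage 1 (DELAY): [0, 0, 2, 7, -1] = [0, 0, 2, 7, -1] -> [0, 0, 2, 7, -1]
Stage 2 (ABS): |0|=0, |0|=0, |2|=2, |7|=7, |-1|=1 -> [0, 0, 2, 7, 1]
Stage 3 (DIFF): s[0]=0, 0-0=0, 2-0=2, 7-2=5, 1-7=-6 -> [0, 0, 2, 5, -6]
Stage 4 (AMPLIFY -2): 0*-2=0, 0*-2=0, 2*-2=-4, 5*-2=-10, -6*-2=12 -> [0, 0, -4, -10, 12]
Stage 5 (CLIP -7 23): clip(0,-7,23)=0, clip(0,-7,23)=0, clip(-4,-7,23)=-4, clip(-10,-7,23)=-7, clip(12,-7,23)=12 -> [0, 0, -4, -7, 12]
Stage 6 (DIFF): s[0]=0, 0-0=0, -4-0=-4, -7--4=-3, 12--7=19 -> [0, 0, -4, -3, 19]

Answer: 0 0 -4 -3 19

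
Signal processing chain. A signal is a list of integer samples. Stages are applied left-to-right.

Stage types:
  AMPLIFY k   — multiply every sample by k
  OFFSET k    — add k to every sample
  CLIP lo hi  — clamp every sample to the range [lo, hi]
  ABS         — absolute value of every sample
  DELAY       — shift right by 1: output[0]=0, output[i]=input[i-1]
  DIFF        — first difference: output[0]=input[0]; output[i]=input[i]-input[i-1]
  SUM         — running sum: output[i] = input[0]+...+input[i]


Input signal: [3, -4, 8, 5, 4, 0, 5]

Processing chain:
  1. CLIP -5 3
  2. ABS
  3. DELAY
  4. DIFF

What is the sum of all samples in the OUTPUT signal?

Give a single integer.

Input: [3, -4, 8, 5, 4, 0, 5]
Stage 1 (CLIP -5 3): clip(3,-5,3)=3, clip(-4,-5,3)=-4, clip(8,-5,3)=3, clip(5,-5,3)=3, clip(4,-5,3)=3, clip(0,-5,3)=0, clip(5,-5,3)=3 -> [3, -4, 3, 3, 3, 0, 3]
Stage 2 (ABS): |3|=3, |-4|=4, |3|=3, |3|=3, |3|=3, |0|=0, |3|=3 -> [3, 4, 3, 3, 3, 0, 3]
Stage 3 (DELAY): [0, 3, 4, 3, 3, 3, 0] = [0, 3, 4, 3, 3, 3, 0] -> [0, 3, 4, 3, 3, 3, 0]
Stage 4 (DIFF): s[0]=0, 3-0=3, 4-3=1, 3-4=-1, 3-3=0, 3-3=0, 0-3=-3 -> [0, 3, 1, -1, 0, 0, -3]
Output sum: 0

Answer: 0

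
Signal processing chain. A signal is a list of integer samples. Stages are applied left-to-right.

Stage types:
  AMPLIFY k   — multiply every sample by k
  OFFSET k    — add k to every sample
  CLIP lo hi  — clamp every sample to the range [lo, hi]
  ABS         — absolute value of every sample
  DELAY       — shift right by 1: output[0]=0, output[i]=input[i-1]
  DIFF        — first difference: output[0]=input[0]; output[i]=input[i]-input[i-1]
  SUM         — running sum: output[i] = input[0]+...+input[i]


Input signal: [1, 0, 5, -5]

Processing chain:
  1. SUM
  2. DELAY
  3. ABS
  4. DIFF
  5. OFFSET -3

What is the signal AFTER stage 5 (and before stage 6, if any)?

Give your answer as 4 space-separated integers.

Input: [1, 0, 5, -5]
Stage 1 (SUM): sum[0..0]=1, sum[0..1]=1, sum[0..2]=6, sum[0..3]=1 -> [1, 1, 6, 1]
Stage 2 (DELAY): [0, 1, 1, 6] = [0, 1, 1, 6] -> [0, 1, 1, 6]
Stage 3 (ABS): |0|=0, |1|=1, |1|=1, |6|=6 -> [0, 1, 1, 6]
Stage 4 (DIFF): s[0]=0, 1-0=1, 1-1=0, 6-1=5 -> [0, 1, 0, 5]
Stage 5 (OFFSET -3): 0+-3=-3, 1+-3=-2, 0+-3=-3, 5+-3=2 -> [-3, -2, -3, 2]

Answer: -3 -2 -3 2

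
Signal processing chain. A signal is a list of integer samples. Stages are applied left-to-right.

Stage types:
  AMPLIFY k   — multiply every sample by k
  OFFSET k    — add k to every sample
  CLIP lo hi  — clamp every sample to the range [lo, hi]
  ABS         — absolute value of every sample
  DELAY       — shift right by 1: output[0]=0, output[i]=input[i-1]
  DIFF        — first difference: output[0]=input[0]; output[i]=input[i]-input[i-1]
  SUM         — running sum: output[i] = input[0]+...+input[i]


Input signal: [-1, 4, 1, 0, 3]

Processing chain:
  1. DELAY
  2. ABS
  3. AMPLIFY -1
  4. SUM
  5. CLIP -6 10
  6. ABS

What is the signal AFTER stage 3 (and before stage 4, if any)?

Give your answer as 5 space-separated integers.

Input: [-1, 4, 1, 0, 3]
Stage 1 (DELAY): [0, -1, 4, 1, 0] = [0, -1, 4, 1, 0] -> [0, -1, 4, 1, 0]
Stage 2 (ABS): |0|=0, |-1|=1, |4|=4, |1|=1, |0|=0 -> [0, 1, 4, 1, 0]
Stage 3 (AMPLIFY -1): 0*-1=0, 1*-1=-1, 4*-1=-4, 1*-1=-1, 0*-1=0 -> [0, -1, -4, -1, 0]

Answer: 0 -1 -4 -1 0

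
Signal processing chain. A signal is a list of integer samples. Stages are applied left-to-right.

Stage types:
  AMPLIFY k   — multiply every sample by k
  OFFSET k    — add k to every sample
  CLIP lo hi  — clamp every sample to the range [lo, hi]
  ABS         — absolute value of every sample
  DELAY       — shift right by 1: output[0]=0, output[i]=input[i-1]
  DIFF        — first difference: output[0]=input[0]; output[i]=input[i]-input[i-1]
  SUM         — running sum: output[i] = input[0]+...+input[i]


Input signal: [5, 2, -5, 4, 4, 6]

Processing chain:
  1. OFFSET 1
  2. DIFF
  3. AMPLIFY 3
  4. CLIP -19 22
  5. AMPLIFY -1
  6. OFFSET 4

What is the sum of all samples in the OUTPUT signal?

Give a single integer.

Input: [5, 2, -5, 4, 4, 6]
Stage 1 (OFFSET 1): 5+1=6, 2+1=3, -5+1=-4, 4+1=5, 4+1=5, 6+1=7 -> [6, 3, -4, 5, 5, 7]
Stage 2 (DIFF): s[0]=6, 3-6=-3, -4-3=-7, 5--4=9, 5-5=0, 7-5=2 -> [6, -3, -7, 9, 0, 2]
Stage 3 (AMPLIFY 3): 6*3=18, -3*3=-9, -7*3=-21, 9*3=27, 0*3=0, 2*3=6 -> [18, -9, -21, 27, 0, 6]
Stage 4 (CLIP -19 22): clip(18,-19,22)=18, clip(-9,-19,22)=-9, clip(-21,-19,22)=-19, clip(27,-19,22)=22, clip(0,-19,22)=0, clip(6,-19,22)=6 -> [18, -9, -19, 22, 0, 6]
Stage 5 (AMPLIFY -1): 18*-1=-18, -9*-1=9, -19*-1=19, 22*-1=-22, 0*-1=0, 6*-1=-6 -> [-18, 9, 19, -22, 0, -6]
Stage 6 (OFFSET 4): -18+4=-14, 9+4=13, 19+4=23, -22+4=-18, 0+4=4, -6+4=-2 -> [-14, 13, 23, -18, 4, -2]
Output sum: 6

Answer: 6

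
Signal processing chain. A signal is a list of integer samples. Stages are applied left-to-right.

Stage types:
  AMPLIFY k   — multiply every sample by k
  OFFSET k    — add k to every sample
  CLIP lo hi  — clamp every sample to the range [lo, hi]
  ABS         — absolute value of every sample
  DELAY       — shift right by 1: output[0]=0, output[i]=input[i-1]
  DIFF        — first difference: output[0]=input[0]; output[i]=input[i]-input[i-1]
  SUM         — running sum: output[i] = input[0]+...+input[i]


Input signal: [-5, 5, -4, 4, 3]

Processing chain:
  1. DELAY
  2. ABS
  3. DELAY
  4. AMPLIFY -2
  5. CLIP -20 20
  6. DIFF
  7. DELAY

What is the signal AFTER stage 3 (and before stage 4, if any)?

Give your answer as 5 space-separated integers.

Answer: 0 0 5 5 4

Derivation:
Input: [-5, 5, -4, 4, 3]
Stage 1 (DELAY): [0, -5, 5, -4, 4] = [0, -5, 5, -4, 4] -> [0, -5, 5, -4, 4]
Stage 2 (ABS): |0|=0, |-5|=5, |5|=5, |-4|=4, |4|=4 -> [0, 5, 5, 4, 4]
Stage 3 (DELAY): [0, 0, 5, 5, 4] = [0, 0, 5, 5, 4] -> [0, 0, 5, 5, 4]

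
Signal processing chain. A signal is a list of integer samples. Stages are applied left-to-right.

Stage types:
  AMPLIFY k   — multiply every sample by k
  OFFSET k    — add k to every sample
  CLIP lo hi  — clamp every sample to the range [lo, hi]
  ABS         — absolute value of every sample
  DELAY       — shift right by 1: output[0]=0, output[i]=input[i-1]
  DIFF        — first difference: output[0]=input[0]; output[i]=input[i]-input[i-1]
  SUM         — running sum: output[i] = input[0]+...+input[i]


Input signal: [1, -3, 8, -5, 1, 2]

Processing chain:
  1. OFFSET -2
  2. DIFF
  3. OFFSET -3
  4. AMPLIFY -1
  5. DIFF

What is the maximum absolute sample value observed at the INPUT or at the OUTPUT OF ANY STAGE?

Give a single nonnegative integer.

Input: [1, -3, 8, -5, 1, 2] (max |s|=8)
Stage 1 (OFFSET -2): 1+-2=-1, -3+-2=-5, 8+-2=6, -5+-2=-7, 1+-2=-1, 2+-2=0 -> [-1, -5, 6, -7, -1, 0] (max |s|=7)
Stage 2 (DIFF): s[0]=-1, -5--1=-4, 6--5=11, -7-6=-13, -1--7=6, 0--1=1 -> [-1, -4, 11, -13, 6, 1] (max |s|=13)
Stage 3 (OFFSET -3): -1+-3=-4, -4+-3=-7, 11+-3=8, -13+-3=-16, 6+-3=3, 1+-3=-2 -> [-4, -7, 8, -16, 3, -2] (max |s|=16)
Stage 4 (AMPLIFY -1): -4*-1=4, -7*-1=7, 8*-1=-8, -16*-1=16, 3*-1=-3, -2*-1=2 -> [4, 7, -8, 16, -3, 2] (max |s|=16)
Stage 5 (DIFF): s[0]=4, 7-4=3, -8-7=-15, 16--8=24, -3-16=-19, 2--3=5 -> [4, 3, -15, 24, -19, 5] (max |s|=24)
Overall max amplitude: 24

Answer: 24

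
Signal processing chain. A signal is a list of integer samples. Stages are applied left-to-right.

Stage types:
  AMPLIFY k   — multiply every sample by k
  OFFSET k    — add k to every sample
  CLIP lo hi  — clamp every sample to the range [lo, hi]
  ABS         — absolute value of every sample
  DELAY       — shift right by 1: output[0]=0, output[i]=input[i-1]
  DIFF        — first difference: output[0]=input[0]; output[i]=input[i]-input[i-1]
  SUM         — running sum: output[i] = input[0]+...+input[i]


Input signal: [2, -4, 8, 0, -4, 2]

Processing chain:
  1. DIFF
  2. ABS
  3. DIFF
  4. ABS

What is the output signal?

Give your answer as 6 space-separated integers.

Answer: 2 4 6 4 4 2

Derivation:
Input: [2, -4, 8, 0, -4, 2]
Stage 1 (DIFF): s[0]=2, -4-2=-6, 8--4=12, 0-8=-8, -4-0=-4, 2--4=6 -> [2, -6, 12, -8, -4, 6]
Stage 2 (ABS): |2|=2, |-6|=6, |12|=12, |-8|=8, |-4|=4, |6|=6 -> [2, 6, 12, 8, 4, 6]
Stage 3 (DIFF): s[0]=2, 6-2=4, 12-6=6, 8-12=-4, 4-8=-4, 6-4=2 -> [2, 4, 6, -4, -4, 2]
Stage 4 (ABS): |2|=2, |4|=4, |6|=6, |-4|=4, |-4|=4, |2|=2 -> [2, 4, 6, 4, 4, 2]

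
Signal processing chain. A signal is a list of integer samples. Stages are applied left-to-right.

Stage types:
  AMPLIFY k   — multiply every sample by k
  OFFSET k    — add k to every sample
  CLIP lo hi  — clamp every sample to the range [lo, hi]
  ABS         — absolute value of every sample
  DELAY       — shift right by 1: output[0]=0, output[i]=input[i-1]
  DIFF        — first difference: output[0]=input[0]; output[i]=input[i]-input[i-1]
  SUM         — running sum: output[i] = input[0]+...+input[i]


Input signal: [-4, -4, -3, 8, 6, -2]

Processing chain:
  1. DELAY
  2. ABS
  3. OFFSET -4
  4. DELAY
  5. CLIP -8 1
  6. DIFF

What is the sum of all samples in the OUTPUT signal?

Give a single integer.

Input: [-4, -4, -3, 8, 6, -2]
Stage 1 (DELAY): [0, -4, -4, -3, 8, 6] = [0, -4, -4, -3, 8, 6] -> [0, -4, -4, -3, 8, 6]
Stage 2 (ABS): |0|=0, |-4|=4, |-4|=4, |-3|=3, |8|=8, |6|=6 -> [0, 4, 4, 3, 8, 6]
Stage 3 (OFFSET -4): 0+-4=-4, 4+-4=0, 4+-4=0, 3+-4=-1, 8+-4=4, 6+-4=2 -> [-4, 0, 0, -1, 4, 2]
Stage 4 (DELAY): [0, -4, 0, 0, -1, 4] = [0, -4, 0, 0, -1, 4] -> [0, -4, 0, 0, -1, 4]
Stage 5 (CLIP -8 1): clip(0,-8,1)=0, clip(-4,-8,1)=-4, clip(0,-8,1)=0, clip(0,-8,1)=0, clip(-1,-8,1)=-1, clip(4,-8,1)=1 -> [0, -4, 0, 0, -1, 1]
Stage 6 (DIFF): s[0]=0, -4-0=-4, 0--4=4, 0-0=0, -1-0=-1, 1--1=2 -> [0, -4, 4, 0, -1, 2]
Output sum: 1

Answer: 1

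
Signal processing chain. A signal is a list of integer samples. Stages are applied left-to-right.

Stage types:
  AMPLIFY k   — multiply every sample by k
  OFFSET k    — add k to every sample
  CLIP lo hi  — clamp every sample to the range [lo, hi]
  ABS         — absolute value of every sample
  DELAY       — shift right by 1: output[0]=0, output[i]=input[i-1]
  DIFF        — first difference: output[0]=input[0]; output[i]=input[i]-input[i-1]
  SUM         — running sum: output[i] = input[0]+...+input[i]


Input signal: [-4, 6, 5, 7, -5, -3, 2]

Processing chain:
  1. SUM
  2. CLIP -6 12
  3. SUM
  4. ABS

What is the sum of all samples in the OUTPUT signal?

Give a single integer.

Answer: 126

Derivation:
Input: [-4, 6, 5, 7, -5, -3, 2]
Stage 1 (SUM): sum[0..0]=-4, sum[0..1]=2, sum[0..2]=7, sum[0..3]=14, sum[0..4]=9, sum[0..5]=6, sum[0..6]=8 -> [-4, 2, 7, 14, 9, 6, 8]
Stage 2 (CLIP -6 12): clip(-4,-6,12)=-4, clip(2,-6,12)=2, clip(7,-6,12)=7, clip(14,-6,12)=12, clip(9,-6,12)=9, clip(6,-6,12)=6, clip(8,-6,12)=8 -> [-4, 2, 7, 12, 9, 6, 8]
Stage 3 (SUM): sum[0..0]=-4, sum[0..1]=-2, sum[0..2]=5, sum[0..3]=17, sum[0..4]=26, sum[0..5]=32, sum[0..6]=40 -> [-4, -2, 5, 17, 26, 32, 40]
Stage 4 (ABS): |-4|=4, |-2|=2, |5|=5, |17|=17, |26|=26, |32|=32, |40|=40 -> [4, 2, 5, 17, 26, 32, 40]
Output sum: 126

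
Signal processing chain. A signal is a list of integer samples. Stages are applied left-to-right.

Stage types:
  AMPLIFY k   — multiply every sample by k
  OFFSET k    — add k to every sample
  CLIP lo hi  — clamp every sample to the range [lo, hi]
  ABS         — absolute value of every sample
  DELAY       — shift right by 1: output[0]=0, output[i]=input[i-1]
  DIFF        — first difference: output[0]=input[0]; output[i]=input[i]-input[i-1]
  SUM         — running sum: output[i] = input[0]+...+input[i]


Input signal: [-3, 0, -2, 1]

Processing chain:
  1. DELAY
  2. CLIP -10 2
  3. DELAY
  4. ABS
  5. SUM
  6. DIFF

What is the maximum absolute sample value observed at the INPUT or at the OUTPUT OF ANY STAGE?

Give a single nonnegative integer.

Answer: 3

Derivation:
Input: [-3, 0, -2, 1] (max |s|=3)
Stage 1 (DELAY): [0, -3, 0, -2] = [0, -3, 0, -2] -> [0, -3, 0, -2] (max |s|=3)
Stage 2 (CLIP -10 2): clip(0,-10,2)=0, clip(-3,-10,2)=-3, clip(0,-10,2)=0, clip(-2,-10,2)=-2 -> [0, -3, 0, -2] (max |s|=3)
Stage 3 (DELAY): [0, 0, -3, 0] = [0, 0, -3, 0] -> [0, 0, -3, 0] (max |s|=3)
Stage 4 (ABS): |0|=0, |0|=0, |-3|=3, |0|=0 -> [0, 0, 3, 0] (max |s|=3)
Stage 5 (SUM): sum[0..0]=0, sum[0..1]=0, sum[0..2]=3, sum[0..3]=3 -> [0, 0, 3, 3] (max |s|=3)
Stage 6 (DIFF): s[0]=0, 0-0=0, 3-0=3, 3-3=0 -> [0, 0, 3, 0] (max |s|=3)
Overall max amplitude: 3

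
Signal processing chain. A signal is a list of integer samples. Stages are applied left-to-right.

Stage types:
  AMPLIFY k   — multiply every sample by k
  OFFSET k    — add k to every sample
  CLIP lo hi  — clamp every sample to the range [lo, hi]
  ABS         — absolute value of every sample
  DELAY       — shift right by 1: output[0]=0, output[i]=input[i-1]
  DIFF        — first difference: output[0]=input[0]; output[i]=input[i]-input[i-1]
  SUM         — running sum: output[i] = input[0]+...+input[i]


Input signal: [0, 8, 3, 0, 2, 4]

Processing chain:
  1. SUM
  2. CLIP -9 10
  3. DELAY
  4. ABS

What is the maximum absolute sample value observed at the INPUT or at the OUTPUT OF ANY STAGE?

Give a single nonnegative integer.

Answer: 17

Derivation:
Input: [0, 8, 3, 0, 2, 4] (max |s|=8)
Stage 1 (SUM): sum[0..0]=0, sum[0..1]=8, sum[0..2]=11, sum[0..3]=11, sum[0..4]=13, sum[0..5]=17 -> [0, 8, 11, 11, 13, 17] (max |s|=17)
Stage 2 (CLIP -9 10): clip(0,-9,10)=0, clip(8,-9,10)=8, clip(11,-9,10)=10, clip(11,-9,10)=10, clip(13,-9,10)=10, clip(17,-9,10)=10 -> [0, 8, 10, 10, 10, 10] (max |s|=10)
Stage 3 (DELAY): [0, 0, 8, 10, 10, 10] = [0, 0, 8, 10, 10, 10] -> [0, 0, 8, 10, 10, 10] (max |s|=10)
Stage 4 (ABS): |0|=0, |0|=0, |8|=8, |10|=10, |10|=10, |10|=10 -> [0, 0, 8, 10, 10, 10] (max |s|=10)
Overall max amplitude: 17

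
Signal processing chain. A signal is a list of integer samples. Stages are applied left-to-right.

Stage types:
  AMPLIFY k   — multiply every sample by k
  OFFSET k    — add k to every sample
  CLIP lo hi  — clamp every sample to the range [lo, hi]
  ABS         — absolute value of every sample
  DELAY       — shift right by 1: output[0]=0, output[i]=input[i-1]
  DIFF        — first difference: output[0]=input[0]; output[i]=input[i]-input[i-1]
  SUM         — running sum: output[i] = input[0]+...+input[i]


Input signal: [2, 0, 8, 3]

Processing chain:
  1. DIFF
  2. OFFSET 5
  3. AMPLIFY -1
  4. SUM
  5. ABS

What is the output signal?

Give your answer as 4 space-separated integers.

Input: [2, 0, 8, 3]
Stage 1 (DIFF): s[0]=2, 0-2=-2, 8-0=8, 3-8=-5 -> [2, -2, 8, -5]
Stage 2 (OFFSET 5): 2+5=7, -2+5=3, 8+5=13, -5+5=0 -> [7, 3, 13, 0]
Stage 3 (AMPLIFY -1): 7*-1=-7, 3*-1=-3, 13*-1=-13, 0*-1=0 -> [-7, -3, -13, 0]
Stage 4 (SUM): sum[0..0]=-7, sum[0..1]=-10, sum[0..2]=-23, sum[0..3]=-23 -> [-7, -10, -23, -23]
Stage 5 (ABS): |-7|=7, |-10|=10, |-23|=23, |-23|=23 -> [7, 10, 23, 23]

Answer: 7 10 23 23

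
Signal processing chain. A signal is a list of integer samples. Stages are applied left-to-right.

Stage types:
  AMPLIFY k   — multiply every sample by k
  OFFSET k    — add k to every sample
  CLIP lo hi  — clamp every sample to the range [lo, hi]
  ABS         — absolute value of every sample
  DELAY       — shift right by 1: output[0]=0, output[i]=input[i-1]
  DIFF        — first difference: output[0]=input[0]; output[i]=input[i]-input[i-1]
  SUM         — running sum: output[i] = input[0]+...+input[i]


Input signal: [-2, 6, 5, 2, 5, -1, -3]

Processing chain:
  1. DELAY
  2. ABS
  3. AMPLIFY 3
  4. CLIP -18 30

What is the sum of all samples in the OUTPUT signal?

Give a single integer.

Answer: 63

Derivation:
Input: [-2, 6, 5, 2, 5, -1, -3]
Stage 1 (DELAY): [0, -2, 6, 5, 2, 5, -1] = [0, -2, 6, 5, 2, 5, -1] -> [0, -2, 6, 5, 2, 5, -1]
Stage 2 (ABS): |0|=0, |-2|=2, |6|=6, |5|=5, |2|=2, |5|=5, |-1|=1 -> [0, 2, 6, 5, 2, 5, 1]
Stage 3 (AMPLIFY 3): 0*3=0, 2*3=6, 6*3=18, 5*3=15, 2*3=6, 5*3=15, 1*3=3 -> [0, 6, 18, 15, 6, 15, 3]
Stage 4 (CLIP -18 30): clip(0,-18,30)=0, clip(6,-18,30)=6, clip(18,-18,30)=18, clip(15,-18,30)=15, clip(6,-18,30)=6, clip(15,-18,30)=15, clip(3,-18,30)=3 -> [0, 6, 18, 15, 6, 15, 3]
Output sum: 63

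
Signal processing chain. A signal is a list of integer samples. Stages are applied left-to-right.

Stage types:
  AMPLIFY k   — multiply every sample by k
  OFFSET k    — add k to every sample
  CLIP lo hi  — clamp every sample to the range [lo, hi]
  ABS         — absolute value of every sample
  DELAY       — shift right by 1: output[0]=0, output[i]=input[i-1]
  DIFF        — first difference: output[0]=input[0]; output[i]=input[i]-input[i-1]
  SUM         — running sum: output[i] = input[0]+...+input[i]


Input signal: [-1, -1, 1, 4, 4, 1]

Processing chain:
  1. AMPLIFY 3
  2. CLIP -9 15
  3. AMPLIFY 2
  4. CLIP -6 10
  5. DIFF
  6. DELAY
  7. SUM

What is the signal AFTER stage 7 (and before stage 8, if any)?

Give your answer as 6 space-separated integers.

Input: [-1, -1, 1, 4, 4, 1]
Stage 1 (AMPLIFY 3): -1*3=-3, -1*3=-3, 1*3=3, 4*3=12, 4*3=12, 1*3=3 -> [-3, -3, 3, 12, 12, 3]
Stage 2 (CLIP -9 15): clip(-3,-9,15)=-3, clip(-3,-9,15)=-3, clip(3,-9,15)=3, clip(12,-9,15)=12, clip(12,-9,15)=12, clip(3,-9,15)=3 -> [-3, -3, 3, 12, 12, 3]
Stage 3 (AMPLIFY 2): -3*2=-6, -3*2=-6, 3*2=6, 12*2=24, 12*2=24, 3*2=6 -> [-6, -6, 6, 24, 24, 6]
Stage 4 (CLIP -6 10): clip(-6,-6,10)=-6, clip(-6,-6,10)=-6, clip(6,-6,10)=6, clip(24,-6,10)=10, clip(24,-6,10)=10, clip(6,-6,10)=6 -> [-6, -6, 6, 10, 10, 6]
Stage 5 (DIFF): s[0]=-6, -6--6=0, 6--6=12, 10-6=4, 10-10=0, 6-10=-4 -> [-6, 0, 12, 4, 0, -4]
Stage 6 (DELAY): [0, -6, 0, 12, 4, 0] = [0, -6, 0, 12, 4, 0] -> [0, -6, 0, 12, 4, 0]
Stage 7 (SUM): sum[0..0]=0, sum[0..1]=-6, sum[0..2]=-6, sum[0..3]=6, sum[0..4]=10, sum[0..5]=10 -> [0, -6, -6, 6, 10, 10]

Answer: 0 -6 -6 6 10 10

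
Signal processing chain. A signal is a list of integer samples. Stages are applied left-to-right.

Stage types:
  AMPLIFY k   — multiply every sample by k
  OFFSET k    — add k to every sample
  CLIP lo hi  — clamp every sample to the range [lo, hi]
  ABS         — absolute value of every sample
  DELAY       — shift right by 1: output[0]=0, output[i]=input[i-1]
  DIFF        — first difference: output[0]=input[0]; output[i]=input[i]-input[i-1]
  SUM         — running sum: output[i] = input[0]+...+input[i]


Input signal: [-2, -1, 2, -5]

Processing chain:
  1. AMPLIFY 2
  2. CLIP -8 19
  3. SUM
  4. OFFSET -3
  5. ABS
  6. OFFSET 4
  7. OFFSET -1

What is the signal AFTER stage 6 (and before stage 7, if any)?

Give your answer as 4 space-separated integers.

Answer: 11 13 9 17

Derivation:
Input: [-2, -1, 2, -5]
Stage 1 (AMPLIFY 2): -2*2=-4, -1*2=-2, 2*2=4, -5*2=-10 -> [-4, -2, 4, -10]
Stage 2 (CLIP -8 19): clip(-4,-8,19)=-4, clip(-2,-8,19)=-2, clip(4,-8,19)=4, clip(-10,-8,19)=-8 -> [-4, -2, 4, -8]
Stage 3 (SUM): sum[0..0]=-4, sum[0..1]=-6, sum[0..2]=-2, sum[0..3]=-10 -> [-4, -6, -2, -10]
Stage 4 (OFFSET -3): -4+-3=-7, -6+-3=-9, -2+-3=-5, -10+-3=-13 -> [-7, -9, -5, -13]
Stage 5 (ABS): |-7|=7, |-9|=9, |-5|=5, |-13|=13 -> [7, 9, 5, 13]
Stage 6 (OFFSET 4): 7+4=11, 9+4=13, 5+4=9, 13+4=17 -> [11, 13, 9, 17]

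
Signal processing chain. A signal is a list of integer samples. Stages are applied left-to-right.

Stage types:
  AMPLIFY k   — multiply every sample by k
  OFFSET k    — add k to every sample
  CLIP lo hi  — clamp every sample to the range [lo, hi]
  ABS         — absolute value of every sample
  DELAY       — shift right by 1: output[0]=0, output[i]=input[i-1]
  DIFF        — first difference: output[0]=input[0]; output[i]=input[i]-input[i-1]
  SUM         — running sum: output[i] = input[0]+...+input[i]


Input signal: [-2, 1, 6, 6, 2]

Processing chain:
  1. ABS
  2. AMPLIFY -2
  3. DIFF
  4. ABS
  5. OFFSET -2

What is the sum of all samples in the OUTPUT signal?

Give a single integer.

Input: [-2, 1, 6, 6, 2]
Stage 1 (ABS): |-2|=2, |1|=1, |6|=6, |6|=6, |2|=2 -> [2, 1, 6, 6, 2]
Stage 2 (AMPLIFY -2): 2*-2=-4, 1*-2=-2, 6*-2=-12, 6*-2=-12, 2*-2=-4 -> [-4, -2, -12, -12, -4]
Stage 3 (DIFF): s[0]=-4, -2--4=2, -12--2=-10, -12--12=0, -4--12=8 -> [-4, 2, -10, 0, 8]
Stage 4 (ABS): |-4|=4, |2|=2, |-10|=10, |0|=0, |8|=8 -> [4, 2, 10, 0, 8]
Stage 5 (OFFSET -2): 4+-2=2, 2+-2=0, 10+-2=8, 0+-2=-2, 8+-2=6 -> [2, 0, 8, -2, 6]
Output sum: 14

Answer: 14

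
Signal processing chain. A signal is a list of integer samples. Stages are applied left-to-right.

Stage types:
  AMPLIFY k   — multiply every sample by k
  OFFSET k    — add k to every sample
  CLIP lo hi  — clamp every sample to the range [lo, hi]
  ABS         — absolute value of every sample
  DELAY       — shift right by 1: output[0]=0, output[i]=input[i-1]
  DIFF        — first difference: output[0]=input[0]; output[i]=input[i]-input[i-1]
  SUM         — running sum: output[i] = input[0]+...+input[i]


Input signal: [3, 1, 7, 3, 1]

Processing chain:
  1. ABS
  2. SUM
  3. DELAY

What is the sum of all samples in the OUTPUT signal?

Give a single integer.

Input: [3, 1, 7, 3, 1]
Stage 1 (ABS): |3|=3, |1|=1, |7|=7, |3|=3, |1|=1 -> [3, 1, 7, 3, 1]
Stage 2 (SUM): sum[0..0]=3, sum[0..1]=4, sum[0..2]=11, sum[0..3]=14, sum[0..4]=15 -> [3, 4, 11, 14, 15]
Stage 3 (DELAY): [0, 3, 4, 11, 14] = [0, 3, 4, 11, 14] -> [0, 3, 4, 11, 14]
Output sum: 32

Answer: 32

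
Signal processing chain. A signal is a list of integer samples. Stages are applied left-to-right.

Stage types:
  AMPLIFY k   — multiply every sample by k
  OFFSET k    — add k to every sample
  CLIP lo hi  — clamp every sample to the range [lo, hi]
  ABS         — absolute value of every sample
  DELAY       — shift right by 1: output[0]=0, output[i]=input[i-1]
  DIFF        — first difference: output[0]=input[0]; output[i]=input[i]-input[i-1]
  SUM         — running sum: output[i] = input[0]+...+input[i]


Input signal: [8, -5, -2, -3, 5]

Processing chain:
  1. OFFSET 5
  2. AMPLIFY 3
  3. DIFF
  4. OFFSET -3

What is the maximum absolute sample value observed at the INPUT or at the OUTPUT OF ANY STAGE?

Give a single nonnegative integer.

Answer: 42

Derivation:
Input: [8, -5, -2, -3, 5] (max |s|=8)
Stage 1 (OFFSET 5): 8+5=13, -5+5=0, -2+5=3, -3+5=2, 5+5=10 -> [13, 0, 3, 2, 10] (max |s|=13)
Stage 2 (AMPLIFY 3): 13*3=39, 0*3=0, 3*3=9, 2*3=6, 10*3=30 -> [39, 0, 9, 6, 30] (max |s|=39)
Stage 3 (DIFF): s[0]=39, 0-39=-39, 9-0=9, 6-9=-3, 30-6=24 -> [39, -39, 9, -3, 24] (max |s|=39)
Stage 4 (OFFSET -3): 39+-3=36, -39+-3=-42, 9+-3=6, -3+-3=-6, 24+-3=21 -> [36, -42, 6, -6, 21] (max |s|=42)
Overall max amplitude: 42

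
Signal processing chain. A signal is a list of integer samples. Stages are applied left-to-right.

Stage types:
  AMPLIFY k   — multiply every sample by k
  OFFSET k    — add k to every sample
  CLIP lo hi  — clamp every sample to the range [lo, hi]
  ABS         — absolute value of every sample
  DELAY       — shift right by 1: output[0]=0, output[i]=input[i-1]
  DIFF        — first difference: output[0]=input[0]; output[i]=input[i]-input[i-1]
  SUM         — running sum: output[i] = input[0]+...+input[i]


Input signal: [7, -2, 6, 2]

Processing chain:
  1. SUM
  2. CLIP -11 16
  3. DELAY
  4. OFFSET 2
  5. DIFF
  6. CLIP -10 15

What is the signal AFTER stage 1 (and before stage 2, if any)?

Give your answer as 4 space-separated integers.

Answer: 7 5 11 13

Derivation:
Input: [7, -2, 6, 2]
Stage 1 (SUM): sum[0..0]=7, sum[0..1]=5, sum[0..2]=11, sum[0..3]=13 -> [7, 5, 11, 13]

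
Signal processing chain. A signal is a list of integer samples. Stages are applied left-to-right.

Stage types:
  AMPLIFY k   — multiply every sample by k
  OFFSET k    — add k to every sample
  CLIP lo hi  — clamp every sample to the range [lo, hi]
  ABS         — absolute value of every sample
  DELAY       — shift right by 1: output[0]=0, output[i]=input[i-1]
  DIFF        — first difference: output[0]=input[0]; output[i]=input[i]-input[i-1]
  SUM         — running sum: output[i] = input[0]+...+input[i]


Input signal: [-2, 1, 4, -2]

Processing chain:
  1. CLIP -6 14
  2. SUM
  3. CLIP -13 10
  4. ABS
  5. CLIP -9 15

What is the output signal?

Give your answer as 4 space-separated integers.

Answer: 2 1 3 1

Derivation:
Input: [-2, 1, 4, -2]
Stage 1 (CLIP -6 14): clip(-2,-6,14)=-2, clip(1,-6,14)=1, clip(4,-6,14)=4, clip(-2,-6,14)=-2 -> [-2, 1, 4, -2]
Stage 2 (SUM): sum[0..0]=-2, sum[0..1]=-1, sum[0..2]=3, sum[0..3]=1 -> [-2, -1, 3, 1]
Stage 3 (CLIP -13 10): clip(-2,-13,10)=-2, clip(-1,-13,10)=-1, clip(3,-13,10)=3, clip(1,-13,10)=1 -> [-2, -1, 3, 1]
Stage 4 (ABS): |-2|=2, |-1|=1, |3|=3, |1|=1 -> [2, 1, 3, 1]
Stage 5 (CLIP -9 15): clip(2,-9,15)=2, clip(1,-9,15)=1, clip(3,-9,15)=3, clip(1,-9,15)=1 -> [2, 1, 3, 1]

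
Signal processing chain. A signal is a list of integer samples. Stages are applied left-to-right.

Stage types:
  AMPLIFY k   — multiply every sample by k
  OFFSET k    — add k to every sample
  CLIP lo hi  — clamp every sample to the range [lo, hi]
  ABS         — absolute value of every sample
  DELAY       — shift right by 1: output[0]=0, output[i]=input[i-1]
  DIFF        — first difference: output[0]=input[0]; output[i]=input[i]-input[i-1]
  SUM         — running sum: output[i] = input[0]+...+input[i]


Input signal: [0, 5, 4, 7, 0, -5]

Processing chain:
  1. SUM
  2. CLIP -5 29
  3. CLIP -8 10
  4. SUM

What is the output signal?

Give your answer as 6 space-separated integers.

Input: [0, 5, 4, 7, 0, -5]
Stage 1 (SUM): sum[0..0]=0, sum[0..1]=5, sum[0..2]=9, sum[0..3]=16, sum[0..4]=16, sum[0..5]=11 -> [0, 5, 9, 16, 16, 11]
Stage 2 (CLIP -5 29): clip(0,-5,29)=0, clip(5,-5,29)=5, clip(9,-5,29)=9, clip(16,-5,29)=16, clip(16,-5,29)=16, clip(11,-5,29)=11 -> [0, 5, 9, 16, 16, 11]
Stage 3 (CLIP -8 10): clip(0,-8,10)=0, clip(5,-8,10)=5, clip(9,-8,10)=9, clip(16,-8,10)=10, clip(16,-8,10)=10, clip(11,-8,10)=10 -> [0, 5, 9, 10, 10, 10]
Stage 4 (SUM): sum[0..0]=0, sum[0..1]=5, sum[0..2]=14, sum[0..3]=24, sum[0..4]=34, sum[0..5]=44 -> [0, 5, 14, 24, 34, 44]

Answer: 0 5 14 24 34 44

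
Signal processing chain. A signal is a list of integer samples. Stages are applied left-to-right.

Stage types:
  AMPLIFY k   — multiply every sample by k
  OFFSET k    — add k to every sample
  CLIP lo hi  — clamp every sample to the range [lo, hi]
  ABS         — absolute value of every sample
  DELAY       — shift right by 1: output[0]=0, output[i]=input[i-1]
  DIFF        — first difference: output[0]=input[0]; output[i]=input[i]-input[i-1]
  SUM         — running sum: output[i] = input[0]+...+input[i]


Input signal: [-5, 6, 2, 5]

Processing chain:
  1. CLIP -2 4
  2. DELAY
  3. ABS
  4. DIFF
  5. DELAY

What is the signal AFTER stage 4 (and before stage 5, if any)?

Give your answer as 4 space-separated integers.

Answer: 0 2 2 -2

Derivation:
Input: [-5, 6, 2, 5]
Stage 1 (CLIP -2 4): clip(-5,-2,4)=-2, clip(6,-2,4)=4, clip(2,-2,4)=2, clip(5,-2,4)=4 -> [-2, 4, 2, 4]
Stage 2 (DELAY): [0, -2, 4, 2] = [0, -2, 4, 2] -> [0, -2, 4, 2]
Stage 3 (ABS): |0|=0, |-2|=2, |4|=4, |2|=2 -> [0, 2, 4, 2]
Stage 4 (DIFF): s[0]=0, 2-0=2, 4-2=2, 2-4=-2 -> [0, 2, 2, -2]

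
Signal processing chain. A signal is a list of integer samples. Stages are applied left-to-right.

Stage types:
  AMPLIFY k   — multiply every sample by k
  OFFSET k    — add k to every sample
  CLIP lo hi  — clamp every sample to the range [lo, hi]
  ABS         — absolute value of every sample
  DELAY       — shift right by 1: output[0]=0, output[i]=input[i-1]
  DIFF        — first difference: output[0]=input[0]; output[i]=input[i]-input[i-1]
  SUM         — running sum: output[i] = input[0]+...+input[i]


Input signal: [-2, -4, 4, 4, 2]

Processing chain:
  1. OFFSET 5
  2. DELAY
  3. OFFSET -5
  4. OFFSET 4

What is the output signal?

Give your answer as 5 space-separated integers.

Input: [-2, -4, 4, 4, 2]
Stage 1 (OFFSET 5): -2+5=3, -4+5=1, 4+5=9, 4+5=9, 2+5=7 -> [3, 1, 9, 9, 7]
Stage 2 (DELAY): [0, 3, 1, 9, 9] = [0, 3, 1, 9, 9] -> [0, 3, 1, 9, 9]
Stage 3 (OFFSET -5): 0+-5=-5, 3+-5=-2, 1+-5=-4, 9+-5=4, 9+-5=4 -> [-5, -2, -4, 4, 4]
Stage 4 (OFFSET 4): -5+4=-1, -2+4=2, -4+4=0, 4+4=8, 4+4=8 -> [-1, 2, 0, 8, 8]

Answer: -1 2 0 8 8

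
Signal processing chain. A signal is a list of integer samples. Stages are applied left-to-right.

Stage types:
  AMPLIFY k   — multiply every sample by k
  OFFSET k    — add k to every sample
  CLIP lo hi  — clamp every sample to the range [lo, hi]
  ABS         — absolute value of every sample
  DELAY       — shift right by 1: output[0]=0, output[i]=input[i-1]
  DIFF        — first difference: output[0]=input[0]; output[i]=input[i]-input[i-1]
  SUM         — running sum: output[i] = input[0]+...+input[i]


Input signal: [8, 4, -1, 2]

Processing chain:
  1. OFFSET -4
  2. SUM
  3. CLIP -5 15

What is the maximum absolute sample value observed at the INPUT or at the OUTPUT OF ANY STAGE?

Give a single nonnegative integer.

Input: [8, 4, -1, 2] (max |s|=8)
Stage 1 (OFFSET -4): 8+-4=4, 4+-4=0, -1+-4=-5, 2+-4=-2 -> [4, 0, -5, -2] (max |s|=5)
Stage 2 (SUM): sum[0..0]=4, sum[0..1]=4, sum[0..2]=-1, sum[0..3]=-3 -> [4, 4, -1, -3] (max |s|=4)
Stage 3 (CLIP -5 15): clip(4,-5,15)=4, clip(4,-5,15)=4, clip(-1,-5,15)=-1, clip(-3,-5,15)=-3 -> [4, 4, -1, -3] (max |s|=4)
Overall max amplitude: 8

Answer: 8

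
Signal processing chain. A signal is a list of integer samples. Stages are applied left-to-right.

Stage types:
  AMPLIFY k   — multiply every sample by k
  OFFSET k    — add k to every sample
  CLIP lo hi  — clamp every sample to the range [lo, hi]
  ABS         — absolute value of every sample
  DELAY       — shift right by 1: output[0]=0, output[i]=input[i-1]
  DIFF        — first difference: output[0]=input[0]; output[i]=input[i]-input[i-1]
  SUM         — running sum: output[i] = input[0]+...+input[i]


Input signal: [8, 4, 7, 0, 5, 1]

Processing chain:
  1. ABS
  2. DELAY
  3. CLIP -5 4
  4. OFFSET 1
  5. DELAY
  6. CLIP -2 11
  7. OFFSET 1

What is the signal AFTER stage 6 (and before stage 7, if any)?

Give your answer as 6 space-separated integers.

Input: [8, 4, 7, 0, 5, 1]
Stage 1 (ABS): |8|=8, |4|=4, |7|=7, |0|=0, |5|=5, |1|=1 -> [8, 4, 7, 0, 5, 1]
Stage 2 (DELAY): [0, 8, 4, 7, 0, 5] = [0, 8, 4, 7, 0, 5] -> [0, 8, 4, 7, 0, 5]
Stage 3 (CLIP -5 4): clip(0,-5,4)=0, clip(8,-5,4)=4, clip(4,-5,4)=4, clip(7,-5,4)=4, clip(0,-5,4)=0, clip(5,-5,4)=4 -> [0, 4, 4, 4, 0, 4]
Stage 4 (OFFSET 1): 0+1=1, 4+1=5, 4+1=5, 4+1=5, 0+1=1, 4+1=5 -> [1, 5, 5, 5, 1, 5]
Stage 5 (DELAY): [0, 1, 5, 5, 5, 1] = [0, 1, 5, 5, 5, 1] -> [0, 1, 5, 5, 5, 1]
Stage 6 (CLIP -2 11): clip(0,-2,11)=0, clip(1,-2,11)=1, clip(5,-2,11)=5, clip(5,-2,11)=5, clip(5,-2,11)=5, clip(1,-2,11)=1 -> [0, 1, 5, 5, 5, 1]

Answer: 0 1 5 5 5 1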